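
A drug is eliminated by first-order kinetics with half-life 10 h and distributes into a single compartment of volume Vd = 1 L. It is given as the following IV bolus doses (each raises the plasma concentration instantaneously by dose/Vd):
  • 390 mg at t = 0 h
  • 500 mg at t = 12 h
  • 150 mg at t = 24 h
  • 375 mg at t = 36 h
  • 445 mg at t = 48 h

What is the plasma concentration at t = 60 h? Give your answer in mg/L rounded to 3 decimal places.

k = ln 2 / 10 = 0.06931 per h
Dose 1 (390 mg at t=0 h): 390·exp(−0.06931·60) = 6.094 mg/L
Dose 2 (500 mg at t=12 h): 500·exp(−0.06931·48) = 17.948 mg/L
Dose 3 (150 mg at t=24 h): 150·exp(−0.06931·36) = 12.370 mg/L
Dose 4 (375 mg at t=36 h): 375·exp(−0.06931·24) = 71.049 mg/L
Dose 5 (445 mg at t=48 h): 445·exp(−0.06931·12) = 193.698 mg/L
C(60) = 6.094 + 17.948 + 12.370 + 71.049 + 193.698 = 301.159 mg/L

301.159 mg/L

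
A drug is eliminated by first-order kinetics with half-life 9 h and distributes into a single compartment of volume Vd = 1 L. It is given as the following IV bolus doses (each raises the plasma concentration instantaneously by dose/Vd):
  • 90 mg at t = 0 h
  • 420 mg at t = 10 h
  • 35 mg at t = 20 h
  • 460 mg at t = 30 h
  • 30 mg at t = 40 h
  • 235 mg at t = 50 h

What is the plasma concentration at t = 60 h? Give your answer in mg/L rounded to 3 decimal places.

172.281 mg/L

k = ln 2 / 9 = 0.07702 per h
Dose 1 (90 mg at t=0 h): 90·exp(−0.07702·60) = 0.886 mg/L
Dose 2 (420 mg at t=10 h): 420·exp(−0.07702·50) = 8.930 mg/L
Dose 3 (35 mg at t=20 h): 35·exp(−0.07702·40) = 1.608 mg/L
Dose 4 (460 mg at t=30 h): 460·exp(−0.07702·30) = 45.638 mg/L
Dose 5 (30 mg at t=40 h): 30·exp(−0.07702·20) = 6.429 mg/L
Dose 6 (235 mg at t=50 h): 235·exp(−0.07702·10) = 108.790 mg/L
C(60) = 0.886 + 8.930 + 1.608 + 45.638 + 6.429 + 108.790 = 172.281 mg/L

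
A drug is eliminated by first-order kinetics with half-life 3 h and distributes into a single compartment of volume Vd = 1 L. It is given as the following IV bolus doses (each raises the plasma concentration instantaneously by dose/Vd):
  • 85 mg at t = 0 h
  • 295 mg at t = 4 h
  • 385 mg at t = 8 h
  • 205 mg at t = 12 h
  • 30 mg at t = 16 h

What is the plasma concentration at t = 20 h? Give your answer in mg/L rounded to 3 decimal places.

k = ln 2 / 3 = 0.23105 per h
Dose 1 (85 mg at t=0 h): 85·exp(−0.23105·20) = 0.837 mg/L
Dose 2 (295 mg at t=4 h): 295·exp(−0.23105·16) = 7.317 mg/L
Dose 3 (385 mg at t=8 h): 385·exp(−0.23105·12) = 24.062 mg/L
Dose 4 (205 mg at t=12 h): 205·exp(−0.23105·8) = 32.285 mg/L
Dose 5 (30 mg at t=16 h): 30·exp(−0.23105·4) = 11.906 mg/L
C(20) = 0.837 + 7.317 + 24.062 + 32.285 + 11.906 = 76.407 mg/L

76.407 mg/L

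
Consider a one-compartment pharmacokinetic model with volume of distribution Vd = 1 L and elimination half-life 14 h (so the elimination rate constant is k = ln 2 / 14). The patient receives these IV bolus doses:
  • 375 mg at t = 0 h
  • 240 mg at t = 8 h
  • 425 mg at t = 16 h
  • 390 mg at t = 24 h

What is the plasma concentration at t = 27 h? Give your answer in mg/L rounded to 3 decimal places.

774.890 mg/L

k = ln 2 / 14 = 0.04951 per h
Dose 1 (375 mg at t=0 h): 375·exp(−0.04951·27) = 98.508 mg/L
Dose 2 (240 mg at t=8 h): 240·exp(−0.04951·19) = 93.685 mg/L
Dose 3 (425 mg at t=16 h): 425·exp(−0.04951·11) = 246.527 mg/L
Dose 4 (390 mg at t=24 h): 390·exp(−0.04951·3) = 336.169 mg/L
C(27) = 98.508 + 93.685 + 246.527 + 336.169 = 774.890 mg/L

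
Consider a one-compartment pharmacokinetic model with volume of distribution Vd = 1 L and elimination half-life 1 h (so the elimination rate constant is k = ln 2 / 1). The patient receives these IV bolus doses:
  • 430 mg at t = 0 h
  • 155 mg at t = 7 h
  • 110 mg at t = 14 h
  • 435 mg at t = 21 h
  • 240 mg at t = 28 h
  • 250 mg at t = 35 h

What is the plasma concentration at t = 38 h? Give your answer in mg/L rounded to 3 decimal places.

31.488 mg/L

k = ln 2 / 1 = 0.69315 per h
Dose 1 (430 mg at t=0 h): 430·exp(−0.69315·38) = 0.000 mg/L
Dose 2 (155 mg at t=7 h): 155·exp(−0.69315·31) = 0.000 mg/L
Dose 3 (110 mg at t=14 h): 110·exp(−0.69315·24) = 0.000 mg/L
Dose 4 (435 mg at t=21 h): 435·exp(−0.69315·17) = 0.003 mg/L
Dose 5 (240 mg at t=28 h): 240·exp(−0.69315·10) = 0.234 mg/L
Dose 6 (250 mg at t=35 h): 250·exp(−0.69315·3) = 31.250 mg/L
C(38) = 0.000 + 0.000 + 0.000 + 0.003 + 0.234 + 31.250 = 31.488 mg/L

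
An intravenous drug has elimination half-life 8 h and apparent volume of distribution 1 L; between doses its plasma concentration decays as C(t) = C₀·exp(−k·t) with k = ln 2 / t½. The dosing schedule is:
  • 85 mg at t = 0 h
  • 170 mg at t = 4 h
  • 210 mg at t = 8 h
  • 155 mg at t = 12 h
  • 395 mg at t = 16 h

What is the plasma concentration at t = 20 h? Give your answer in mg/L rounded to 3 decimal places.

488.579 mg/L

k = ln 2 / 8 = 0.08664 per h
Dose 1 (85 mg at t=0 h): 85·exp(−0.08664·20) = 15.026 mg/L
Dose 2 (170 mg at t=4 h): 170·exp(−0.08664·16) = 42.500 mg/L
Dose 3 (210 mg at t=8 h): 210·exp(−0.08664·12) = 74.246 mg/L
Dose 4 (155 mg at t=12 h): 155·exp(−0.08664·8) = 77.500 mg/L
Dose 5 (395 mg at t=16 h): 395·exp(−0.08664·4) = 279.307 mg/L
C(20) = 15.026 + 42.500 + 74.246 + 77.500 + 279.307 = 488.579 mg/L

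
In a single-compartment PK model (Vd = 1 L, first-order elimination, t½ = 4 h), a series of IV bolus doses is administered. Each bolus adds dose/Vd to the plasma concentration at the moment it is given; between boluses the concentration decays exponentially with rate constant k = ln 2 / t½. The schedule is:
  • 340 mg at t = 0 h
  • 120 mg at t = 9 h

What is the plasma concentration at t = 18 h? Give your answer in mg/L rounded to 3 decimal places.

k = ln 2 / 4 = 0.17329 per h
Dose 1 (340 mg at t=0 h): 340·exp(−0.17329·18) = 15.026 mg/L
Dose 2 (120 mg at t=9 h): 120·exp(−0.17329·9) = 25.227 mg/L
C(18) = 15.026 + 25.227 = 40.253 mg/L

40.253 mg/L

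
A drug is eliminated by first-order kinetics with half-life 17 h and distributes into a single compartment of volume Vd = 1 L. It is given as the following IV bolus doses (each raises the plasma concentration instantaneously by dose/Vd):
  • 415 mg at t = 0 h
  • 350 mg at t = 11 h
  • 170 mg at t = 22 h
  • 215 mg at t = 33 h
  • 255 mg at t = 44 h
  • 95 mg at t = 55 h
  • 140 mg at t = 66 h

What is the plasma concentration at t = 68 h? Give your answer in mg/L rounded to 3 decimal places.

418.644 mg/L

k = ln 2 / 17 = 0.04077 per h
Dose 1 (415 mg at t=0 h): 415·exp(−0.04077·68) = 25.938 mg/L
Dose 2 (350 mg at t=11 h): 350·exp(−0.04077·57) = 34.256 mg/L
Dose 3 (170 mg at t=22 h): 170·exp(−0.04077·46) = 26.055 mg/L
Dose 4 (215 mg at t=33 h): 215·exp(−0.04077·35) = 51.603 mg/L
Dose 5 (255 mg at t=44 h): 255·exp(−0.04077·24) = 95.842 mg/L
Dose 6 (95 mg at t=55 h): 95·exp(−0.04077·13) = 55.914 mg/L
Dose 7 (140 mg at t=66 h): 140·exp(−0.04077·2) = 129.037 mg/L
C(68) = 25.938 + 34.256 + 26.055 + 51.603 + 95.842 + 55.914 + 129.037 = 418.644 mg/L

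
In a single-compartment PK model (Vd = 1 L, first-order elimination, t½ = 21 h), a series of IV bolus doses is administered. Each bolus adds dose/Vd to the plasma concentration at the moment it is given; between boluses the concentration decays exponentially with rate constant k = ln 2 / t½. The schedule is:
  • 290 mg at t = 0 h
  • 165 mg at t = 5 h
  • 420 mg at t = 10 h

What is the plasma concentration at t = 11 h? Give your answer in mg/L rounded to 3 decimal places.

k = ln 2 / 21 = 0.03301 per h
Dose 1 (290 mg at t=0 h): 290·exp(−0.03301·11) = 201.705 mg/L
Dose 2 (165 mg at t=5 h): 165·exp(−0.03301·6) = 135.355 mg/L
Dose 3 (420 mg at t=10 h): 420·exp(−0.03301·1) = 406.363 mg/L
C(11) = 201.705 + 135.355 + 406.363 = 743.423 mg/L

743.423 mg/L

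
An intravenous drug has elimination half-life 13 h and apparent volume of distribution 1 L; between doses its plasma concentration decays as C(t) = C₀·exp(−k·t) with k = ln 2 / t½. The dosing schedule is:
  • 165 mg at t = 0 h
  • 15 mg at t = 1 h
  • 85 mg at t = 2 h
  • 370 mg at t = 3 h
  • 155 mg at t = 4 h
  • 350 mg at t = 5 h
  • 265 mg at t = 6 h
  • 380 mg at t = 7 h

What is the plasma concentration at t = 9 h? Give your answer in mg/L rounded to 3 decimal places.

k = ln 2 / 13 = 0.05332 per h
Dose 1 (165 mg at t=0 h): 165·exp(−0.05332·9) = 102.112 mg/L
Dose 2 (15 mg at t=1 h): 15·exp(−0.05332·8) = 9.791 mg/L
Dose 3 (85 mg at t=2 h): 85·exp(−0.05332·7) = 58.523 mg/L
Dose 4 (370 mg at t=3 h): 370·exp(−0.05332·6) = 268.698 mg/L
Dose 5 (155 mg at t=4 h): 155·exp(−0.05332·5) = 118.727 mg/L
Dose 6 (350 mg at t=5 h): 350·exp(−0.05332·4) = 282.777 mg/L
Dose 7 (265 mg at t=6 h): 265·exp(−0.05332·3) = 225.828 mg/L
Dose 8 (380 mg at t=7 h): 380·exp(−0.05332·2) = 341.563 mg/L
C(9) = 102.112 + 9.791 + 58.523 + 268.698 + 118.727 + 282.777 + 225.828 + 341.563 = 1408.020 mg/L

1408.020 mg/L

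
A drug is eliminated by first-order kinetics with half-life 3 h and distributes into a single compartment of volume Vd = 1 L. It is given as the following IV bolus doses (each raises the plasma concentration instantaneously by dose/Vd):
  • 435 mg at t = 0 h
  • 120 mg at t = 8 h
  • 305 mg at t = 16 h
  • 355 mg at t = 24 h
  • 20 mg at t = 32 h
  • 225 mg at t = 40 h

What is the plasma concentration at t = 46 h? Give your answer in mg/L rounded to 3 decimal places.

k = ln 2 / 3 = 0.23105 per h
Dose 1 (435 mg at t=0 h): 435·exp(−0.23105·46) = 0.011 mg/L
Dose 2 (120 mg at t=8 h): 120·exp(−0.23105·38) = 0.018 mg/L
Dose 3 (305 mg at t=16 h): 305·exp(−0.23105·30) = 0.298 mg/L
Dose 4 (355 mg at t=24 h): 355·exp(−0.23105·22) = 2.201 mg/L
Dose 5 (20 mg at t=32 h): 20·exp(−0.23105·14) = 0.787 mg/L
Dose 6 (225 mg at t=40 h): 225·exp(−0.23105·6) = 56.250 mg/L
C(46) = 0.011 + 0.018 + 0.298 + 2.201 + 0.787 + 56.250 = 59.566 mg/L

59.566 mg/L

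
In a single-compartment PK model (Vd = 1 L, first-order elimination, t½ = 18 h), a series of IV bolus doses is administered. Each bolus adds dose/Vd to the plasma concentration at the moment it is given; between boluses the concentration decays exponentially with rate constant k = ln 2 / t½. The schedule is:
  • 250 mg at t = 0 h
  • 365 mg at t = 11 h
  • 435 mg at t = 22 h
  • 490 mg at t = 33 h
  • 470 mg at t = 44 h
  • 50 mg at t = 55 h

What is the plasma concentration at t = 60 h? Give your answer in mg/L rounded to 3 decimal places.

649.103 mg/L

k = ln 2 / 18 = 0.03851 per h
Dose 1 (250 mg at t=0 h): 250·exp(−0.03851·60) = 24.803 mg/L
Dose 2 (365 mg at t=11 h): 365·exp(−0.03851·49) = 55.312 mg/L
Dose 3 (435 mg at t=22 h): 435·exp(−0.03851·38) = 100.689 mg/L
Dose 4 (490 mg at t=33 h): 490·exp(−0.03851·27) = 173.241 mg/L
Dose 5 (470 mg at t=44 h): 470·exp(−0.03851·16) = 253.814 mg/L
Dose 6 (50 mg at t=55 h): 50·exp(−0.03851·5) = 41.243 mg/L
C(60) = 24.803 + 55.312 + 100.689 + 173.241 + 253.814 + 41.243 = 649.103 mg/L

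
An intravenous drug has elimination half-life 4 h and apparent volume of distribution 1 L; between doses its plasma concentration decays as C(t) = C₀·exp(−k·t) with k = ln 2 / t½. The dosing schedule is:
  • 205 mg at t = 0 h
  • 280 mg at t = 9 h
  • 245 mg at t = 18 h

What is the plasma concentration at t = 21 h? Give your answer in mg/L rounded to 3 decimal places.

k = ln 2 / 4 = 0.17329 per h
Dose 1 (205 mg at t=0 h): 205·exp(−0.17329·21) = 5.387 mg/L
Dose 2 (280 mg at t=9 h): 280·exp(−0.17329·12) = 35.000 mg/L
Dose 3 (245 mg at t=18 h): 245·exp(−0.17329·3) = 145.678 mg/L
C(21) = 5.387 + 35.000 + 145.678 = 186.065 mg/L

186.065 mg/L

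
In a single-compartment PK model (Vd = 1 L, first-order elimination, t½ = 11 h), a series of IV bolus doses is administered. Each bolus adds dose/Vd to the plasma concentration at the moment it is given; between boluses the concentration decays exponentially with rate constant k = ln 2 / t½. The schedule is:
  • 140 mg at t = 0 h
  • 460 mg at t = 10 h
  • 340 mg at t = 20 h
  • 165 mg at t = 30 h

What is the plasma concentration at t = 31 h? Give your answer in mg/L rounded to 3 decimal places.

467.254 mg/L

k = ln 2 / 11 = 0.06301 per h
Dose 1 (140 mg at t=0 h): 140·exp(−0.06301·31) = 19.850 mg/L
Dose 2 (460 mg at t=10 h): 460·exp(−0.06301·21) = 122.480 mg/L
Dose 3 (340 mg at t=20 h): 340·exp(−0.06301·11) = 170.000 mg/L
Dose 4 (165 mg at t=30 h): 165·exp(−0.06301·1) = 154.924 mg/L
C(31) = 19.850 + 122.480 + 170.000 + 154.924 = 467.254 mg/L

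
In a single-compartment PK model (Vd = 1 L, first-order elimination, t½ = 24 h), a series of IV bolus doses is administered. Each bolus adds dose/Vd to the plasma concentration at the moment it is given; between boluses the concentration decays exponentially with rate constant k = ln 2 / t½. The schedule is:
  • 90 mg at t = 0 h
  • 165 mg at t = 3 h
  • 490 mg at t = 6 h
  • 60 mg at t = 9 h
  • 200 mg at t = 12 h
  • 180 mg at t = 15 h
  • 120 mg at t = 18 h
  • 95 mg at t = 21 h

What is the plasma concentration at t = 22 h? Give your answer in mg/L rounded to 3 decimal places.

988.978 mg/L

k = ln 2 / 24 = 0.02888 per h
Dose 1 (90 mg at t=0 h): 90·exp(−0.02888·22) = 47.676 mg/L
Dose 2 (165 mg at t=3 h): 165·exp(−0.02888·19) = 95.317 mg/L
Dose 3 (490 mg at t=6 h): 490·exp(−0.02888·16) = 308.681 mg/L
Dose 4 (60 mg at t=9 h): 60·exp(−0.02888·13) = 41.219 mg/L
Dose 5 (200 mg at t=12 h): 200·exp(−0.02888·10) = 149.831 mg/L
Dose 6 (180 mg at t=15 h): 180·exp(−0.02888·7) = 147.052 mg/L
Dose 7 (120 mg at t=18 h): 120·exp(−0.02888·4) = 106.908 mg/L
Dose 8 (95 mg at t=21 h): 95·exp(−0.02888·1) = 92.296 mg/L
C(22) = 47.676 + 95.317 + 308.681 + 41.219 + 149.831 + 147.052 + 106.908 + 92.296 = 988.978 mg/L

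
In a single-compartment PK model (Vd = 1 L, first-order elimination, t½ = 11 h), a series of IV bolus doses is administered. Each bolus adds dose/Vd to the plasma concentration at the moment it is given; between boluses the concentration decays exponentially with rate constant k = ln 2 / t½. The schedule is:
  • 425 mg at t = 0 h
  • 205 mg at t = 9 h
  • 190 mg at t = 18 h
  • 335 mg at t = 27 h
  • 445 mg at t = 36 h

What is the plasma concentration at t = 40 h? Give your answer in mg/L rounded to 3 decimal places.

k = ln 2 / 11 = 0.06301 per h
Dose 1 (425 mg at t=0 h): 425·exp(−0.06301·40) = 34.177 mg/L
Dose 2 (205 mg at t=9 h): 205·exp(−0.06301·31) = 29.067 mg/L
Dose 3 (190 mg at t=18 h): 190·exp(−0.06301·22) = 47.500 mg/L
Dose 4 (335 mg at t=27 h): 335·exp(−0.06301·13) = 147.667 mg/L
Dose 5 (445 mg at t=36 h): 445·exp(−0.06301·4) = 345.855 mg/L
C(40) = 34.177 + 29.067 + 47.500 + 147.667 + 345.855 = 604.266 mg/L

604.266 mg/L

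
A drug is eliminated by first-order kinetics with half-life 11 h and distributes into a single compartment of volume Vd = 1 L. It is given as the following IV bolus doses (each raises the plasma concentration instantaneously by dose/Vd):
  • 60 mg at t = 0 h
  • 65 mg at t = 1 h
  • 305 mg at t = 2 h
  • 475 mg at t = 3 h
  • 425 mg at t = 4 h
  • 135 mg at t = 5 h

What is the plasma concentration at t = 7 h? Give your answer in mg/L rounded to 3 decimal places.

1145.689 mg/L

k = ln 2 / 11 = 0.06301 per h
Dose 1 (60 mg at t=0 h): 60·exp(−0.06301·7) = 38.600 mg/L
Dose 2 (65 mg at t=1 h): 65·exp(−0.06301·6) = 44.536 mg/L
Dose 3 (305 mg at t=2 h): 305·exp(−0.06301·5) = 222.571 mg/L
Dose 4 (475 mg at t=3 h): 475·exp(−0.06301·4) = 369.171 mg/L
Dose 5 (425 mg at t=4 h): 425·exp(−0.06301·3) = 351.795 mg/L
Dose 6 (135 mg at t=5 h): 135·exp(−0.06301·2) = 119.015 mg/L
C(7) = 38.600 + 44.536 + 222.571 + 369.171 + 351.795 + 119.015 = 1145.689 mg/L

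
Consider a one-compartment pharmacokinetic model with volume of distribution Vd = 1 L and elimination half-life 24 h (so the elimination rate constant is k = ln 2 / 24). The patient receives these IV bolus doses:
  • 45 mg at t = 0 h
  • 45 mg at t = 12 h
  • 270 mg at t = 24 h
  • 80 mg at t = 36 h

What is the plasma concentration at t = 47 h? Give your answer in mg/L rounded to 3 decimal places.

k = ln 2 / 24 = 0.02888 per h
Dose 1 (45 mg at t=0 h): 45·exp(−0.02888·47) = 11.580 mg/L
Dose 2 (45 mg at t=12 h): 45·exp(−0.02888·35) = 16.376 mg/L
Dose 3 (270 mg at t=24 h): 270·exp(−0.02888·23) = 138.956 mg/L
Dose 4 (80 mg at t=36 h): 80·exp(−0.02888·11) = 58.226 mg/L
C(47) = 11.580 + 16.376 + 138.956 + 58.226 = 225.138 mg/L

225.138 mg/L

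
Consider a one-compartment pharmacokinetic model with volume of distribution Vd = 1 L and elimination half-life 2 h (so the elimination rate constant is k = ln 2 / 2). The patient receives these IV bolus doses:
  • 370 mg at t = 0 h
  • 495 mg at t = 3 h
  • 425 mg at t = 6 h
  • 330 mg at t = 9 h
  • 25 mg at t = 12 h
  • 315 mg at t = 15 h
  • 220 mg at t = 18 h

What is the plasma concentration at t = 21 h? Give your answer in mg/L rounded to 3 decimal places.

126.988 mg/L

k = ln 2 / 2 = 0.34657 per h
Dose 1 (370 mg at t=0 h): 370·exp(−0.34657·21) = 0.255 mg/L
Dose 2 (495 mg at t=3 h): 495·exp(−0.34657·18) = 0.967 mg/L
Dose 3 (425 mg at t=6 h): 425·exp(−0.34657·15) = 2.348 mg/L
Dose 4 (330 mg at t=9 h): 330·exp(−0.34657·12) = 5.156 mg/L
Dose 5 (25 mg at t=12 h): 25·exp(−0.34657·9) = 1.105 mg/L
Dose 6 (315 mg at t=15 h): 315·exp(−0.34657·6) = 39.375 mg/L
Dose 7 (220 mg at t=18 h): 220·exp(−0.34657·3) = 77.782 mg/L
C(21) = 0.255 + 0.967 + 2.348 + 5.156 + 1.105 + 39.375 + 77.782 = 126.988 mg/L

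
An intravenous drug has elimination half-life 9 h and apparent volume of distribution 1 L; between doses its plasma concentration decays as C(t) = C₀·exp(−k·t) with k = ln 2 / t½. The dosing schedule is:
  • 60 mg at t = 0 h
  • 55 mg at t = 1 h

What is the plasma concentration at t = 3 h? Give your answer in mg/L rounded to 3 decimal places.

k = ln 2 / 9 = 0.07702 per h
Dose 1 (60 mg at t=0 h): 60·exp(−0.07702·3) = 47.622 mg/L
Dose 2 (55 mg at t=1 h): 55·exp(−0.07702·2) = 47.148 mg/L
C(3) = 47.622 + 47.148 = 94.770 mg/L

94.770 mg/L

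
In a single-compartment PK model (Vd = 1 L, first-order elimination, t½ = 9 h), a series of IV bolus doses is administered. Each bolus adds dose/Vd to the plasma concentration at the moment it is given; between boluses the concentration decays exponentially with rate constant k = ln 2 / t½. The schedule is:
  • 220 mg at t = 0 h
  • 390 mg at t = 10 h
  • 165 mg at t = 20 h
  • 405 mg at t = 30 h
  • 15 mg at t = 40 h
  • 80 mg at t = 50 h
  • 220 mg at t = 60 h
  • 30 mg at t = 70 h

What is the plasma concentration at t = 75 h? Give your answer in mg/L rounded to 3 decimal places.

120.723 mg/L

k = ln 2 / 9 = 0.07702 per h
Dose 1 (220 mg at t=0 h): 220·exp(−0.07702·75) = 0.682 mg/L
Dose 2 (390 mg at t=10 h): 390·exp(−0.07702·65) = 2.612 mg/L
Dose 3 (165 mg at t=20 h): 165·exp(−0.07702·55) = 2.387 mg/L
Dose 4 (405 mg at t=30 h): 405·exp(−0.07702·45) = 12.656 mg/L
Dose 5 (15 mg at t=40 h): 15·exp(−0.07702·35) = 1.013 mg/L
Dose 6 (80 mg at t=50 h): 80·exp(−0.07702·25) = 11.665 mg/L
Dose 7 (220 mg at t=60 h): 220·exp(−0.07702·15) = 69.296 mg/L
Dose 8 (30 mg at t=70 h): 30·exp(−0.07702·5) = 20.412 mg/L
C(75) = 0.682 + 2.612 + 2.387 + 12.656 + 1.013 + 11.665 + 69.296 + 20.412 = 120.723 mg/L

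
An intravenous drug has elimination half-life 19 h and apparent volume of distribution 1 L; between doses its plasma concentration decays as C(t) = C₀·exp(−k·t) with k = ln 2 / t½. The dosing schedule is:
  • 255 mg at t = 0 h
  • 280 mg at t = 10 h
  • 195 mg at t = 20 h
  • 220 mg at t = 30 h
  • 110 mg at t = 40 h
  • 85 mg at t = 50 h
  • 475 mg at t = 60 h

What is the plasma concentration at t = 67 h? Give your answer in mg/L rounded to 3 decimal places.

k = ln 2 / 19 = 0.03648 per h
Dose 1 (255 mg at t=0 h): 255·exp(−0.03648·67) = 22.132 mg/L
Dose 2 (280 mg at t=10 h): 280·exp(−0.03648·57) = 35.000 mg/L
Dose 3 (195 mg at t=20 h): 195·exp(−0.03648·47) = 35.106 mg/L
Dose 4 (220 mg at t=30 h): 220·exp(−0.03648·37) = 57.044 mg/L
Dose 5 (110 mg at t=40 h): 110·exp(−0.03648·27) = 41.078 mg/L
Dose 6 (85 mg at t=50 h): 85·exp(−0.03648·17) = 45.717 mg/L
Dose 7 (475 mg at t=60 h): 475·exp(−0.03648·7) = 367.949 mg/L
C(67) = 22.132 + 35.000 + 35.106 + 57.044 + 41.078 + 45.717 + 367.949 = 604.026 mg/L

604.026 mg/L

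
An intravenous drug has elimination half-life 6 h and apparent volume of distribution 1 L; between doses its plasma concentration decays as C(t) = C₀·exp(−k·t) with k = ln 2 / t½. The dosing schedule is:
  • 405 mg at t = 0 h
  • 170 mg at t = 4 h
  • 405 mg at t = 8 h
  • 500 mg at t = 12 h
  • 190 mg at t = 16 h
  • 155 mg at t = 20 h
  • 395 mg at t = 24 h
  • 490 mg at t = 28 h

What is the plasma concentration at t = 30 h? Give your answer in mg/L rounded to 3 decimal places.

k = ln 2 / 6 = 0.11552 per h
Dose 1 (405 mg at t=0 h): 405·exp(−0.11552·30) = 12.656 mg/L
Dose 2 (170 mg at t=4 h): 170·exp(−0.11552·26) = 8.433 mg/L
Dose 3 (405 mg at t=8 h): 405·exp(−0.11552·22) = 31.892 mg/L
Dose 4 (500 mg at t=12 h): 500·exp(−0.11552·18) = 62.500 mg/L
Dose 5 (190 mg at t=16 h): 190·exp(−0.11552·14) = 37.701 mg/L
Dose 6 (155 mg at t=20 h): 155·exp(−0.11552·10) = 48.822 mg/L
Dose 7 (395 mg at t=24 h): 395·exp(−0.11552·6) = 197.500 mg/L
Dose 8 (490 mg at t=28 h): 490·exp(−0.11552·2) = 388.913 mg/L
C(30) = 12.656 + 8.433 + 31.892 + 62.500 + 37.701 + 48.822 + 197.500 + 388.913 = 788.417 mg/L

788.417 mg/L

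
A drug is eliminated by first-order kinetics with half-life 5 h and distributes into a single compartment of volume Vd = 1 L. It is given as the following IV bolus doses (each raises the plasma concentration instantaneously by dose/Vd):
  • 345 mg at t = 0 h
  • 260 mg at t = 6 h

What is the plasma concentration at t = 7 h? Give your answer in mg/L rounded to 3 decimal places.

357.074 mg/L

k = ln 2 / 5 = 0.13863 per h
Dose 1 (345 mg at t=0 h): 345·exp(−0.13863·7) = 130.731 mg/L
Dose 2 (260 mg at t=6 h): 260·exp(−0.13863·1) = 226.343 mg/L
C(7) = 130.731 + 226.343 = 357.074 mg/L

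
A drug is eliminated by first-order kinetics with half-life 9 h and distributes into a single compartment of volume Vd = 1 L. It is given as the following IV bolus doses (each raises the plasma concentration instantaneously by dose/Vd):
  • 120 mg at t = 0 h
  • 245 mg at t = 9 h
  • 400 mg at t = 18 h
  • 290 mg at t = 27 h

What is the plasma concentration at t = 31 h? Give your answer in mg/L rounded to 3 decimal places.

416.119 mg/L

k = ln 2 / 9 = 0.07702 per h
Dose 1 (120 mg at t=0 h): 120·exp(−0.07702·31) = 11.023 mg/L
Dose 2 (245 mg at t=9 h): 245·exp(−0.07702·22) = 45.011 mg/L
Dose 3 (400 mg at t=18 h): 400·exp(−0.07702·13) = 146.973 mg/L
Dose 4 (290 mg at t=27 h): 290·exp(−0.07702·4) = 213.112 mg/L
C(31) = 11.023 + 45.011 + 146.973 + 213.112 = 416.119 mg/L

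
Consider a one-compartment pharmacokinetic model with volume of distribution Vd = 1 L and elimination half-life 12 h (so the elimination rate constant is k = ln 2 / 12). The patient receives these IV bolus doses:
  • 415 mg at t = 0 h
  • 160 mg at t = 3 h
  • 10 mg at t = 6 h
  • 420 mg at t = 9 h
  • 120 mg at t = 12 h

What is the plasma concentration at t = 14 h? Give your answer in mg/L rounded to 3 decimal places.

697.470 mg/L

k = ln 2 / 12 = 0.05776 per h
Dose 1 (415 mg at t=0 h): 415·exp(−0.05776·14) = 184.861 mg/L
Dose 2 (160 mg at t=3 h): 160·exp(−0.05776·11) = 84.757 mg/L
Dose 3 (10 mg at t=6 h): 10·exp(−0.05776·8) = 6.300 mg/L
Dose 4 (420 mg at t=9 h): 420·exp(−0.05776·5) = 314.644 mg/L
Dose 5 (120 mg at t=12 h): 120·exp(−0.05776·2) = 106.908 mg/L
C(14) = 184.861 + 84.757 + 6.300 + 314.644 + 106.908 = 697.470 mg/L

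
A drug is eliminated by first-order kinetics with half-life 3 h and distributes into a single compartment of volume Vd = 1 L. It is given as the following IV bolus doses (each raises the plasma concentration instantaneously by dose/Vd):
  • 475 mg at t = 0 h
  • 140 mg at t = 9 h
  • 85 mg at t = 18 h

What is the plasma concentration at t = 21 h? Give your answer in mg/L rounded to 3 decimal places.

k = ln 2 / 3 = 0.23105 per h
Dose 1 (475 mg at t=0 h): 475·exp(−0.23105·21) = 3.711 mg/L
Dose 2 (140 mg at t=9 h): 140·exp(−0.23105·12) = 8.750 mg/L
Dose 3 (85 mg at t=18 h): 85·exp(−0.23105·3) = 42.500 mg/L
C(21) = 3.711 + 8.750 + 42.500 = 54.961 mg/L

54.961 mg/L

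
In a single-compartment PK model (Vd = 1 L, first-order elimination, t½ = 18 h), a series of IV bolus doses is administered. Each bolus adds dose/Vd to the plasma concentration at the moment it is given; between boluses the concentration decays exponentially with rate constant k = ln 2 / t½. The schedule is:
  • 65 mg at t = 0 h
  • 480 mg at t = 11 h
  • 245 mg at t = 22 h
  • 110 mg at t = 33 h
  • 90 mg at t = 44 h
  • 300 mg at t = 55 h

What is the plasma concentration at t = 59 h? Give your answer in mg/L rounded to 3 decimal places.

489.335 mg/L

k = ln 2 / 18 = 0.03851 per h
Dose 1 (65 mg at t=0 h): 65·exp(−0.03851·59) = 6.702 mg/L
Dose 2 (480 mg at t=11 h): 480·exp(−0.03851·48) = 75.595 mg/L
Dose 3 (245 mg at t=22 h): 245·exp(−0.03851·37) = 58.936 mg/L
Dose 4 (110 mg at t=33 h): 110·exp(−0.03851·26) = 40.418 mg/L
Dose 5 (90 mg at t=44 h): 90·exp(−0.03851·15) = 50.511 mg/L
Dose 6 (300 mg at t=55 h): 300·exp(−0.03851·4) = 257.173 mg/L
C(59) = 6.702 + 75.595 + 58.936 + 40.418 + 50.511 + 257.173 = 489.335 mg/L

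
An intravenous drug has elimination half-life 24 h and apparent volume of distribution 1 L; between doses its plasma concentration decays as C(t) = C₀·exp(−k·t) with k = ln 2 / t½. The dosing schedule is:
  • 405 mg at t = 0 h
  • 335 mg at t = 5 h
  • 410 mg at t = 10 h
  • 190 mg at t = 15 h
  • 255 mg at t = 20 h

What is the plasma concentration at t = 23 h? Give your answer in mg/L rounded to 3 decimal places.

1073.926 mg/L

k = ln 2 / 24 = 0.02888 per h
Dose 1 (405 mg at t=0 h): 405·exp(−0.02888·23) = 208.434 mg/L
Dose 2 (335 mg at t=5 h): 335·exp(−0.02888·18) = 199.192 mg/L
Dose 3 (410 mg at t=10 h): 410·exp(−0.02888·13) = 281.660 mg/L
Dose 4 (190 mg at t=15 h): 190·exp(−0.02888·8) = 150.803 mg/L
Dose 5 (255 mg at t=20 h): 255·exp(−0.02888·3) = 233.836 mg/L
C(23) = 208.434 + 199.192 + 281.660 + 150.803 + 233.836 = 1073.926 mg/L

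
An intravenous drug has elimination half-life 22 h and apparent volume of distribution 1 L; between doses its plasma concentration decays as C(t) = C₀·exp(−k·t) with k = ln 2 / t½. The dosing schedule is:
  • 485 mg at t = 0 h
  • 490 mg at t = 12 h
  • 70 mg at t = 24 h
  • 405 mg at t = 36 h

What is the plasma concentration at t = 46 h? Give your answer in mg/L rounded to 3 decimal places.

k = ln 2 / 22 = 0.03151 per h
Dose 1 (485 mg at t=0 h): 485·exp(−0.03151·46) = 113.845 mg/L
Dose 2 (490 mg at t=12 h): 490·exp(−0.03151·34) = 167.868 mg/L
Dose 3 (70 mg at t=24 h): 70·exp(−0.03151·22) = 35.000 mg/L
Dose 4 (405 mg at t=36 h): 405·exp(−0.03151·10) = 295.545 mg/L
C(46) = 113.845 + 167.868 + 35.000 + 295.545 = 612.258 mg/L

612.258 mg/L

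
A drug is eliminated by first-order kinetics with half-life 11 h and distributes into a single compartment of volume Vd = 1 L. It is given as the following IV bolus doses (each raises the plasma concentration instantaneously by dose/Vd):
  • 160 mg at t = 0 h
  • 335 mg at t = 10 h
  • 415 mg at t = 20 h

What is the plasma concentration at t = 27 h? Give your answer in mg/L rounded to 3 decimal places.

k = ln 2 / 11 = 0.06301 per h
Dose 1 (160 mg at t=0 h): 160·exp(−0.06301·27) = 29.190 mg/L
Dose 2 (335 mg at t=10 h): 335·exp(−0.06301·17) = 114.767 mg/L
Dose 3 (415 mg at t=20 h): 415·exp(−0.06301·7) = 266.983 mg/L
C(27) = 29.190 + 114.767 + 266.983 = 410.939 mg/L

410.939 mg/L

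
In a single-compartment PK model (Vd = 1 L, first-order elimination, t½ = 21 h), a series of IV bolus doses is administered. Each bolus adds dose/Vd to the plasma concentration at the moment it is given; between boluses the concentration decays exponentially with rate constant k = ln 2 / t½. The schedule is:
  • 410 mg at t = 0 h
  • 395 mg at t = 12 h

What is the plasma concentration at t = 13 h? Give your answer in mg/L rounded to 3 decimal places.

649.126 mg/L

k = ln 2 / 21 = 0.03301 per h
Dose 1 (410 mg at t=0 h): 410·exp(−0.03301·13) = 266.951 mg/L
Dose 2 (395 mg at t=12 h): 395·exp(−0.03301·1) = 382.175 mg/L
C(13) = 266.951 + 382.175 = 649.126 mg/L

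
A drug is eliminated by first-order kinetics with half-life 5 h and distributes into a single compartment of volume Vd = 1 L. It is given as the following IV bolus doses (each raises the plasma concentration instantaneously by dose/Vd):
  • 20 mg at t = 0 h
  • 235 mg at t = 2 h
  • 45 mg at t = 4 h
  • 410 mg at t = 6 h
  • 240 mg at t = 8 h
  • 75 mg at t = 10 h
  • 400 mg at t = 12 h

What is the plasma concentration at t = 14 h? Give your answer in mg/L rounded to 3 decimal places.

644.581 mg/L

k = ln 2 / 5 = 0.13863 per h
Dose 1 (20 mg at t=0 h): 20·exp(−0.13863·14) = 2.872 mg/L
Dose 2 (235 mg at t=2 h): 235·exp(−0.13863·12) = 44.524 mg/L
Dose 3 (45 mg at t=4 h): 45·exp(−0.13863·10) = 11.250 mg/L
Dose 4 (410 mg at t=6 h): 410·exp(−0.13863·8) = 135.250 mg/L
Dose 5 (240 mg at t=8 h): 240·exp(−0.13863·6) = 104.466 mg/L
Dose 6 (75 mg at t=10 h): 75·exp(−0.13863·4) = 43.076 mg/L
Dose 7 (400 mg at t=12 h): 400·exp(−0.13863·2) = 303.143 mg/L
C(14) = 2.872 + 44.524 + 11.250 + 135.250 + 104.466 + 43.076 + 303.143 = 644.581 mg/L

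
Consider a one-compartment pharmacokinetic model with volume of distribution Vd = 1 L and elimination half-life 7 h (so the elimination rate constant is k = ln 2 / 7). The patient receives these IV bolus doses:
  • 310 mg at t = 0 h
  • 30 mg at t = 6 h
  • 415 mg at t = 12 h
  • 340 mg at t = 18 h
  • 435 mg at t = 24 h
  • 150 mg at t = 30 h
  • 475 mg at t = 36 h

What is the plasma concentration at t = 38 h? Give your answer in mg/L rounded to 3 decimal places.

653.340 mg/L

k = ln 2 / 7 = 0.09902 per h
Dose 1 (310 mg at t=0 h): 310·exp(−0.09902·38) = 7.198 mg/L
Dose 2 (30 mg at t=6 h): 30·exp(−0.09902·32) = 1.262 mg/L
Dose 3 (415 mg at t=12 h): 415·exp(−0.09902·26) = 31.618 mg/L
Dose 4 (340 mg at t=18 h): 340·exp(−0.09902·20) = 46.924 mg/L
Dose 5 (435 mg at t=24 h): 435·exp(−0.09902·14) = 108.750 mg/L
Dose 6 (150 mg at t=30 h): 150·exp(−0.09902·8) = 67.929 mg/L
Dose 7 (475 mg at t=36 h): 475·exp(−0.09902·2) = 389.659 mg/L
C(38) = 7.198 + 1.262 + 31.618 + 46.924 + 108.750 + 67.929 + 389.659 = 653.340 mg/L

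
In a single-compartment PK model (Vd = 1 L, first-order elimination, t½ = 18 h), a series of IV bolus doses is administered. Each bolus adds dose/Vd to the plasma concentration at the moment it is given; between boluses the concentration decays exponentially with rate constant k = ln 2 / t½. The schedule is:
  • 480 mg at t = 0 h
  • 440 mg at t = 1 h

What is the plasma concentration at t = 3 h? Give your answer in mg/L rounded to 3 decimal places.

835.016 mg/L

k = ln 2 / 18 = 0.03851 per h
Dose 1 (480 mg at t=0 h): 480·exp(−0.03851·3) = 427.631 mg/L
Dose 2 (440 mg at t=1 h): 440·exp(−0.03851·2) = 407.385 mg/L
C(3) = 427.631 + 407.385 = 835.016 mg/L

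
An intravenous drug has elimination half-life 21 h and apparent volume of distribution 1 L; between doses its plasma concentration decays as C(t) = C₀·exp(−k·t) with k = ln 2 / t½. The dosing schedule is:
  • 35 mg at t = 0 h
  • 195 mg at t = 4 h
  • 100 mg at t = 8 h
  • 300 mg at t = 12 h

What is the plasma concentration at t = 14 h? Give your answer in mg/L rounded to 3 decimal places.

k = ln 2 / 21 = 0.03301 per h
Dose 1 (35 mg at t=0 h): 35·exp(−0.03301·14) = 22.049 mg/L
Dose 2 (195 mg at t=4 h): 195·exp(−0.03301·10) = 140.180 mg/L
Dose 3 (100 mg at t=8 h): 100·exp(−0.03301·6) = 82.034 mg/L
Dose 4 (300 mg at t=12 h): 300·exp(−0.03301·2) = 280.835 mg/L
C(14) = 22.049 + 140.180 + 82.034 + 280.835 = 525.098 mg/L

525.098 mg/L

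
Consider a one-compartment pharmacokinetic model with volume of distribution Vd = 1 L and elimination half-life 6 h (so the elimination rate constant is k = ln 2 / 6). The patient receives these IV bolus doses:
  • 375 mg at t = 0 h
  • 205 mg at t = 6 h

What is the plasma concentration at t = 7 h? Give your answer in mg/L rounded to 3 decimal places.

349.678 mg/L

k = ln 2 / 6 = 0.11552 per h
Dose 1 (375 mg at t=0 h): 375·exp(−0.11552·7) = 167.044 mg/L
Dose 2 (205 mg at t=6 h): 205·exp(−0.11552·1) = 182.634 mg/L
C(7) = 167.044 + 182.634 = 349.678 mg/L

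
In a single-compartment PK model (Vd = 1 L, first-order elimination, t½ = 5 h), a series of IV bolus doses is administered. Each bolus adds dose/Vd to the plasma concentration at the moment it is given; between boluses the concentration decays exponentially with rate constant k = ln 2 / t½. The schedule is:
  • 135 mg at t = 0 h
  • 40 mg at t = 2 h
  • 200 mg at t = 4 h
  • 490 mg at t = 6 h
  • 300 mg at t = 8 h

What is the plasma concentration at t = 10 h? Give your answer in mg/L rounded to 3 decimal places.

k = ln 2 / 5 = 0.13863 per h
Dose 1 (135 mg at t=0 h): 135·exp(−0.13863·10) = 33.750 mg/L
Dose 2 (40 mg at t=2 h): 40·exp(−0.13863·8) = 13.195 mg/L
Dose 3 (200 mg at t=4 h): 200·exp(−0.13863·6) = 87.055 mg/L
Dose 4 (490 mg at t=6 h): 490·exp(−0.13863·4) = 281.431 mg/L
Dose 5 (300 mg at t=8 h): 300·exp(−0.13863·2) = 227.357 mg/L
C(10) = 33.750 + 13.195 + 87.055 + 281.431 + 227.357 = 642.789 mg/L

642.789 mg/L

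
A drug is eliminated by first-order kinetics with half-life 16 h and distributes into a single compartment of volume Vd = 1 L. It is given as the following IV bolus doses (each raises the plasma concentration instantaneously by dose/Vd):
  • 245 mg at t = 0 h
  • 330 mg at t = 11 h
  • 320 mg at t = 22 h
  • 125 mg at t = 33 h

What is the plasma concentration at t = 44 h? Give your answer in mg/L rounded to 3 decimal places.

k = ln 2 / 16 = 0.04332 per h
Dose 1 (245 mg at t=0 h): 245·exp(−0.04332·44) = 36.419 mg/L
Dose 2 (330 mg at t=11 h): 330·exp(−0.04332·33) = 79.002 mg/L
Dose 3 (320 mg at t=22 h): 320·exp(−0.04332·22) = 123.377 mg/L
Dose 4 (125 mg at t=33 h): 125·exp(−0.04332·11) = 77.616 mg/L
C(44) = 36.419 + 79.002 + 123.377 + 77.616 = 316.415 mg/L

316.415 mg/L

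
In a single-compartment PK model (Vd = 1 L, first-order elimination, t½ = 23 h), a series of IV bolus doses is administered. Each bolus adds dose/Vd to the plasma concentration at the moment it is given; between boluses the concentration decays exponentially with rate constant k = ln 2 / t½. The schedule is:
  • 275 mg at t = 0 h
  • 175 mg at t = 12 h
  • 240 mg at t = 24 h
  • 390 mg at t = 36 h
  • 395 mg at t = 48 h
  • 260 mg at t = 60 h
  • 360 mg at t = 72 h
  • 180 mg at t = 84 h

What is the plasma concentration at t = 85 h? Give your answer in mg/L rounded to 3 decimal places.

837.744 mg/L

k = ln 2 / 23 = 0.03014 per h
Dose 1 (275 mg at t=0 h): 275·exp(−0.03014·85) = 21.224 mg/L
Dose 2 (175 mg at t=12 h): 175·exp(−0.03014·73) = 19.391 mg/L
Dose 3 (240 mg at t=24 h): 240·exp(−0.03014·61) = 38.179 mg/L
Dose 4 (390 mg at t=36 h): 390·exp(−0.03014·49) = 89.072 mg/L
Dose 5 (395 mg at t=48 h): 395·exp(−0.03014·37) = 129.518 mg/L
Dose 6 (260 mg at t=60 h): 260·exp(−0.03014·25) = 122.396 mg/L
Dose 7 (360 mg at t=72 h): 360·exp(−0.03014·13) = 243.307 mg/L
Dose 8 (180 mg at t=84 h): 180·exp(−0.03014·1) = 174.656 mg/L
C(85) = 21.224 + 19.391 + 38.179 + 89.072 + 129.518 + 122.396 + 243.307 + 174.656 = 837.744 mg/L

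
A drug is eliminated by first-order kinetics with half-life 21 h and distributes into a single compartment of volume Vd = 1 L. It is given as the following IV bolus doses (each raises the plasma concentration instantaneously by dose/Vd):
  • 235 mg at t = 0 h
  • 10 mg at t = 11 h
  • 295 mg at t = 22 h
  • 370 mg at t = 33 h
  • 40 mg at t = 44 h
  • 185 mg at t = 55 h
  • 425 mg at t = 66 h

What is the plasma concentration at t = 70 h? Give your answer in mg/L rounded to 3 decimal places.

k = ln 2 / 21 = 0.03301 per h
Dose 1 (235 mg at t=0 h): 235·exp(−0.03301·70) = 23.315 mg/L
Dose 2 (10 mg at t=11 h): 10·exp(−0.03301·59) = 1.426 mg/L
Dose 3 (295 mg at t=22 h): 295·exp(−0.03301·48) = 60.500 mg/L
Dose 4 (370 mg at t=33 h): 370·exp(−0.03301·37) = 109.098 mg/L
Dose 5 (40 mg at t=44 h): 40·exp(−0.03301·26) = 16.957 mg/L
Dose 6 (185 mg at t=55 h): 185·exp(−0.03301·15) = 112.759 mg/L
Dose 7 (425 mg at t=66 h): 425·exp(−0.03301·4) = 372.434 mg/L
C(70) = 23.315 + 1.426 + 60.500 + 109.098 + 16.957 + 112.759 + 372.434 = 696.489 mg/L

696.489 mg/L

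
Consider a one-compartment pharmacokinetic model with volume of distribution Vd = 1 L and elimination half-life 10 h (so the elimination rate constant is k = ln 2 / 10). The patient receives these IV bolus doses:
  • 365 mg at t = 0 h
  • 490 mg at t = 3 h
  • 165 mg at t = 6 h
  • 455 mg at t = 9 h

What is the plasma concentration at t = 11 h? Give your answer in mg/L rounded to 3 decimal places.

964.483 mg/L

k = ln 2 / 10 = 0.06931 per h
Dose 1 (365 mg at t=0 h): 365·exp(−0.06931·11) = 170.279 mg/L
Dose 2 (490 mg at t=3 h): 490·exp(−0.06931·8) = 281.431 mg/L
Dose 3 (165 mg at t=6 h): 165·exp(−0.06931·5) = 116.673 mg/L
Dose 4 (455 mg at t=9 h): 455·exp(−0.06931·2) = 396.101 mg/L
C(11) = 170.279 + 281.431 + 116.673 + 396.101 = 964.483 mg/L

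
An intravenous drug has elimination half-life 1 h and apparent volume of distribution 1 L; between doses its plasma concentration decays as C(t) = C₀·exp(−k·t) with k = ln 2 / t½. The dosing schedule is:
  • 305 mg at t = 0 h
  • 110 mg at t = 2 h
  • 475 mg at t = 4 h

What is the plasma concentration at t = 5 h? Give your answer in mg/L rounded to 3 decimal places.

260.781 mg/L

k = ln 2 / 1 = 0.69315 per h
Dose 1 (305 mg at t=0 h): 305·exp(−0.69315·5) = 9.531 mg/L
Dose 2 (110 mg at t=2 h): 110·exp(−0.69315·3) = 13.750 mg/L
Dose 3 (475 mg at t=4 h): 475·exp(−0.69315·1) = 237.500 mg/L
C(5) = 9.531 + 13.750 + 237.500 = 260.781 mg/L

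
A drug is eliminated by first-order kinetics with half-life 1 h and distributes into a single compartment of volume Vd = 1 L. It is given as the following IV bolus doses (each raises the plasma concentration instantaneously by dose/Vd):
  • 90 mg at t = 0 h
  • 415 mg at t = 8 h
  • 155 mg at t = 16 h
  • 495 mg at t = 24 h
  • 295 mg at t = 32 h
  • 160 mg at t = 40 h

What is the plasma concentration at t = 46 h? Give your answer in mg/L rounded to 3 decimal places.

2.518 mg/L

k = ln 2 / 1 = 0.69315 per h
Dose 1 (90 mg at t=0 h): 90·exp(−0.69315·46) = 0.000 mg/L
Dose 2 (415 mg at t=8 h): 415·exp(−0.69315·38) = 0.000 mg/L
Dose 3 (155 mg at t=16 h): 155·exp(−0.69315·30) = 0.000 mg/L
Dose 4 (495 mg at t=24 h): 495·exp(−0.69315·22) = 0.000 mg/L
Dose 5 (295 mg at t=32 h): 295·exp(−0.69315·14) = 0.018 mg/L
Dose 6 (160 mg at t=40 h): 160·exp(−0.69315·6) = 2.500 mg/L
C(46) = 0.000 + 0.000 + 0.000 + 0.000 + 0.018 + 2.500 = 2.518 mg/L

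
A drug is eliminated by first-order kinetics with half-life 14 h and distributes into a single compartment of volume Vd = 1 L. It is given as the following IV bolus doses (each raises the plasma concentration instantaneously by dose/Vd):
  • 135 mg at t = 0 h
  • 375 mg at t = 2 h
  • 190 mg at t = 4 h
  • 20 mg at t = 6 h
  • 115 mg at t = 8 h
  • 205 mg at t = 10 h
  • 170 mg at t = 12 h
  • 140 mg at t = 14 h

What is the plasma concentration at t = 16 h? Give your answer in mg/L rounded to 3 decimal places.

k = ln 2 / 14 = 0.04951 per h
Dose 1 (135 mg at t=0 h): 135·exp(−0.04951·16) = 61.136 mg/L
Dose 2 (375 mg at t=2 h): 375·exp(−0.04951·14) = 187.500 mg/L
Dose 3 (190 mg at t=4 h): 190·exp(−0.04951·12) = 104.889 mg/L
Dose 4 (20 mg at t=6 h): 20·exp(−0.04951·10) = 12.190 mg/L
Dose 5 (115 mg at t=8 h): 115·exp(−0.04951·8) = 77.389 mg/L
Dose 6 (205 mg at t=10 h): 205·exp(−0.04951·6) = 152.314 mg/L
Dose 7 (170 mg at t=12 h): 170·exp(−0.04951·4) = 139.457 mg/L
Dose 8 (140 mg at t=14 h): 140·exp(−0.04951·2) = 126.801 mg/L
C(16) = 61.136 + 187.500 + 104.889 + 12.190 + 77.389 + 152.314 + 139.457 + 126.801 = 861.677 mg/L

861.677 mg/L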